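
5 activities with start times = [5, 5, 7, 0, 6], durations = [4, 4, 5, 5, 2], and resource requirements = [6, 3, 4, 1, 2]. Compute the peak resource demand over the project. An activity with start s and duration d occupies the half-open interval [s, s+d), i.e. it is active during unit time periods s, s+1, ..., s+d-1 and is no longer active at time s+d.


Each activity i is active on [start_i, start_i + duration_i).
Compute total resource usage per time slot:
  t=0: active resources = [1], total = 1
  t=1: active resources = [1], total = 1
  t=2: active resources = [1], total = 1
  t=3: active resources = [1], total = 1
  t=4: active resources = [1], total = 1
  t=5: active resources = [6, 3], total = 9
  t=6: active resources = [6, 3, 2], total = 11
  t=7: active resources = [6, 3, 4, 2], total = 15
  t=8: active resources = [6, 3, 4], total = 13
  t=9: active resources = [4], total = 4
  t=10: active resources = [4], total = 4
  t=11: active resources = [4], total = 4
Peak resource demand = 15

15


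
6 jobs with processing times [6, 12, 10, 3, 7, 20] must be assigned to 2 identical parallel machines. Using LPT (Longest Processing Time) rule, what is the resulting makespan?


Sort jobs in decreasing order (LPT): [20, 12, 10, 7, 6, 3]
Assign each job to the least loaded machine:
  Machine 1: jobs [20, 7, 3], load = 30
  Machine 2: jobs [12, 10, 6], load = 28
Makespan = max load = 30

30


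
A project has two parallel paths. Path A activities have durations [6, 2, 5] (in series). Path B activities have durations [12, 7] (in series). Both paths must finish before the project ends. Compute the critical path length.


Path A total = 6 + 2 + 5 = 13
Path B total = 12 + 7 = 19
Critical path = longest path = max(13, 19) = 19

19


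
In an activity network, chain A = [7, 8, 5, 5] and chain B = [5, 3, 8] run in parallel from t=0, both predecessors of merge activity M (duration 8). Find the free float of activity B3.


ES(B3) = sum of predecessors on chain B = 8
EF(B3) = ES + duration = 8 + 8 = 16
Successor of B3 is M. ES(M) = max(sum(A), sum(B)) = max(25, 16) = 25
Free float = ES(successor) - EF(current) = 25 - 16 = 9

9


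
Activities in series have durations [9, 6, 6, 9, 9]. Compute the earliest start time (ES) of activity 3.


Activity 3 starts after activities 1 through 2 complete.
Predecessor durations: [9, 6]
ES = 9 + 6 = 15

15


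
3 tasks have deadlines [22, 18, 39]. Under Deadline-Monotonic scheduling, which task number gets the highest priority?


Sort tasks by relative deadline (ascending):
  Task 2: deadline = 18
  Task 1: deadline = 22
  Task 3: deadline = 39
Priority order (highest first): [2, 1, 3]
Highest priority task = 2

2


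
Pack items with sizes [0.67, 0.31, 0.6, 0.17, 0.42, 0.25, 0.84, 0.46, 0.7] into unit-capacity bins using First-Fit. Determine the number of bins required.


Place items sequentially using First-Fit:
  Item 0.67 -> new Bin 1
  Item 0.31 -> Bin 1 (now 0.98)
  Item 0.6 -> new Bin 2
  Item 0.17 -> Bin 2 (now 0.77)
  Item 0.42 -> new Bin 3
  Item 0.25 -> Bin 3 (now 0.67)
  Item 0.84 -> new Bin 4
  Item 0.46 -> new Bin 5
  Item 0.7 -> new Bin 6
Total bins used = 6

6


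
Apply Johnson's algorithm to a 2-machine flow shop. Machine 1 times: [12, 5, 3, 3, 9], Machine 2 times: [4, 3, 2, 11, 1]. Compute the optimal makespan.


Apply Johnson's rule:
  Group 1 (a <= b): [(4, 3, 11)]
  Group 2 (a > b): [(1, 12, 4), (2, 5, 3), (3, 3, 2), (5, 9, 1)]
Optimal job order: [4, 1, 2, 3, 5]
Schedule:
  Job 4: M1 done at 3, M2 done at 14
  Job 1: M1 done at 15, M2 done at 19
  Job 2: M1 done at 20, M2 done at 23
  Job 3: M1 done at 23, M2 done at 25
  Job 5: M1 done at 32, M2 done at 33
Makespan = 33

33


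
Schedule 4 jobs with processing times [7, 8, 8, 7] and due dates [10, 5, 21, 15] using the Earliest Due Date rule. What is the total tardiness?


Sort by due date (EDD order): [(8, 5), (7, 10), (7, 15), (8, 21)]
Compute completion times and tardiness:
  Job 1: p=8, d=5, C=8, tardiness=max(0,8-5)=3
  Job 2: p=7, d=10, C=15, tardiness=max(0,15-10)=5
  Job 3: p=7, d=15, C=22, tardiness=max(0,22-15)=7
  Job 4: p=8, d=21, C=30, tardiness=max(0,30-21)=9
Total tardiness = 24

24


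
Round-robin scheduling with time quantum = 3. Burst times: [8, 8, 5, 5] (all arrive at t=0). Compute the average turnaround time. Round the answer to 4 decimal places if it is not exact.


Time quantum = 3
Execution trace:
  J1 runs 3 units, time = 3
  J2 runs 3 units, time = 6
  J3 runs 3 units, time = 9
  J4 runs 3 units, time = 12
  J1 runs 3 units, time = 15
  J2 runs 3 units, time = 18
  J3 runs 2 units, time = 20
  J4 runs 2 units, time = 22
  J1 runs 2 units, time = 24
  J2 runs 2 units, time = 26
Finish times: [24, 26, 20, 22]
Average turnaround = 92/4 = 23.0

23.0


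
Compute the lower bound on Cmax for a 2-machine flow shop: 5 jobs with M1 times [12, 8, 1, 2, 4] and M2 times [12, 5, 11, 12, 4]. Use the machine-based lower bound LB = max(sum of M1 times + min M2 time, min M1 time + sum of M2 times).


LB1 = sum(M1 times) + min(M2 times) = 27 + 4 = 31
LB2 = min(M1 times) + sum(M2 times) = 1 + 44 = 45
Lower bound = max(LB1, LB2) = max(31, 45) = 45

45


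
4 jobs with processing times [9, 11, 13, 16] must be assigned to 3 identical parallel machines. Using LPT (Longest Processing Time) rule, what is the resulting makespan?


Sort jobs in decreasing order (LPT): [16, 13, 11, 9]
Assign each job to the least loaded machine:
  Machine 1: jobs [16], load = 16
  Machine 2: jobs [13], load = 13
  Machine 3: jobs [11, 9], load = 20
Makespan = max load = 20

20


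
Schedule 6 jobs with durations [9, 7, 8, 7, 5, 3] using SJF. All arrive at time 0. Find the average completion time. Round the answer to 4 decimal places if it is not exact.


SJF order (ascending): [3, 5, 7, 7, 8, 9]
Completion times:
  Job 1: burst=3, C=3
  Job 2: burst=5, C=8
  Job 3: burst=7, C=15
  Job 4: burst=7, C=22
  Job 5: burst=8, C=30
  Job 6: burst=9, C=39
Average completion = 117/6 = 19.5

19.5


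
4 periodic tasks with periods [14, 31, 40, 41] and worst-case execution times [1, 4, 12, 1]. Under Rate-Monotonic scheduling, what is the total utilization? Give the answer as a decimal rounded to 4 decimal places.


Compute individual utilizations (exact fractions):
  Task 1: C/T = 1/14 (approx. 0.0714)
  Task 2: C/T = 4/31 (approx. 0.129)
  Task 3: C/T = 12/40 = 3/10 (approx. 0.3)
  Task 4: C/T = 1/41 (approx. 0.0244)
Total utilization U = 1/14 + 4/31 + 3/10 + 1/41 = 23348/44485
Rounded to 4 decimal places: U = 0.5249
RM (Liu & Layland) bound for 4 tasks = 0.756828; compare with U = 23348/44485 (approx. 0.524851)
U <= bound, so schedulable by RM sufficient condition.

0.5249


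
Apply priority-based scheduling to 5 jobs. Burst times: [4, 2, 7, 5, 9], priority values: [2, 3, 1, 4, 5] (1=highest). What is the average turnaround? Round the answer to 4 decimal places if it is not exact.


Sort by priority (ascending = highest first):
Order: [(1, 7), (2, 4), (3, 2), (4, 5), (5, 9)]
Completion times:
  Priority 1, burst=7, C=7
  Priority 2, burst=4, C=11
  Priority 3, burst=2, C=13
  Priority 4, burst=5, C=18
  Priority 5, burst=9, C=27
Average turnaround = 76/5 = 15.2

15.2


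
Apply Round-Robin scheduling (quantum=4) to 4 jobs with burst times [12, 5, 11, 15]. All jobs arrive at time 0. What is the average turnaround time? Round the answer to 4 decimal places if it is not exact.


Time quantum = 4
Execution trace:
  J1 runs 4 units, time = 4
  J2 runs 4 units, time = 8
  J3 runs 4 units, time = 12
  J4 runs 4 units, time = 16
  J1 runs 4 units, time = 20
  J2 runs 1 units, time = 21
  J3 runs 4 units, time = 25
  J4 runs 4 units, time = 29
  J1 runs 4 units, time = 33
  J3 runs 3 units, time = 36
  J4 runs 4 units, time = 40
  J4 runs 3 units, time = 43
Finish times: [33, 21, 36, 43]
Average turnaround = 133/4 = 33.25

33.25


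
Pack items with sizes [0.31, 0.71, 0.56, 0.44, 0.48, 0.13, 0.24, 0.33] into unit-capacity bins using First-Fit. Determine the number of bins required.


Place items sequentially using First-Fit:
  Item 0.31 -> new Bin 1
  Item 0.71 -> new Bin 2
  Item 0.56 -> Bin 1 (now 0.87)
  Item 0.44 -> new Bin 3
  Item 0.48 -> Bin 3 (now 0.92)
  Item 0.13 -> Bin 1 (now 1.0)
  Item 0.24 -> Bin 2 (now 0.95)
  Item 0.33 -> new Bin 4
Total bins used = 4

4


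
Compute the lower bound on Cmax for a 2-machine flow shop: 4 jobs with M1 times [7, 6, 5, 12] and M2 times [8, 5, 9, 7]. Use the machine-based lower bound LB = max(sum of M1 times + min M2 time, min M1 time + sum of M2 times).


LB1 = sum(M1 times) + min(M2 times) = 30 + 5 = 35
LB2 = min(M1 times) + sum(M2 times) = 5 + 29 = 34
Lower bound = max(LB1, LB2) = max(35, 34) = 35

35


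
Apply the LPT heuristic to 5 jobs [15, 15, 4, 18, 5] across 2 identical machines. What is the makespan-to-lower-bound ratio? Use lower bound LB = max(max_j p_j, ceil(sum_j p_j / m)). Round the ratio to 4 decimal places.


LPT order: [18, 15, 15, 5, 4]
Machine loads after assignment: [27, 30]
LPT makespan = 30
Lower bound = max(max_job, ceil(total/2)) = max(18, 29) = 29
Ratio = 30 / 29 = 1.0345

1.0345


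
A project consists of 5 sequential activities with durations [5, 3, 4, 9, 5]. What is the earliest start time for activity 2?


Activity 2 starts after activities 1 through 1 complete.
Predecessor durations: [5]
ES = 5 = 5

5


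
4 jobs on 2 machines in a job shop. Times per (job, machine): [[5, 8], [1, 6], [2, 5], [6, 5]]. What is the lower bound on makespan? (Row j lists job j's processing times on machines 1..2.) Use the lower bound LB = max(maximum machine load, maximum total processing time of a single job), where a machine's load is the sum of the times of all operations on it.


Machine loads:
  Machine 1: 5 + 1 + 2 + 6 = 14
  Machine 2: 8 + 6 + 5 + 5 = 24
Max machine load = 24
Job totals:
  Job 1: 13
  Job 2: 7
  Job 3: 7
  Job 4: 11
Max job total = 13
Lower bound = max(24, 13) = 24

24


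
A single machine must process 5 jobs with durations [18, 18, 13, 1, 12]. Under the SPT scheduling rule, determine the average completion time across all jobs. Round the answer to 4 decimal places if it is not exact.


Sort jobs by processing time (SPT order): [1, 12, 13, 18, 18]
Compute completion times sequentially:
  Job 1: processing = 1, completes at 1
  Job 2: processing = 12, completes at 13
  Job 3: processing = 13, completes at 26
  Job 4: processing = 18, completes at 44
  Job 5: processing = 18, completes at 62
Sum of completion times = 146
Average completion time = 146/5 = 29.2

29.2


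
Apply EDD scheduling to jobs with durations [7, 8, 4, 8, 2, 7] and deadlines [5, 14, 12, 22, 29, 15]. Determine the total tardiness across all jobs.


Sort by due date (EDD order): [(7, 5), (4, 12), (8, 14), (7, 15), (8, 22), (2, 29)]
Compute completion times and tardiness:
  Job 1: p=7, d=5, C=7, tardiness=max(0,7-5)=2
  Job 2: p=4, d=12, C=11, tardiness=max(0,11-12)=0
  Job 3: p=8, d=14, C=19, tardiness=max(0,19-14)=5
  Job 4: p=7, d=15, C=26, tardiness=max(0,26-15)=11
  Job 5: p=8, d=22, C=34, tardiness=max(0,34-22)=12
  Job 6: p=2, d=29, C=36, tardiness=max(0,36-29)=7
Total tardiness = 37

37


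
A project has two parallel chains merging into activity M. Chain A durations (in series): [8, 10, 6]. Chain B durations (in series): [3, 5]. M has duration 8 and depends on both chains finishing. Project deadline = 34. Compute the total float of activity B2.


Forward pass: ES(B2) = sum of predecessors on chain B = 3
EF = ES + duration = 3 + 5 = 8
Backward pass: LF(M) = deadline = 34; LS(M) = 34 - 8 = 26
LF(B2) = LS(M) - sum(successors on chain B) = 26 - 0 = 26
LS = LF - duration = 26 - 5 = 21
Total float = LS - ES = 21 - 3 = 18

18


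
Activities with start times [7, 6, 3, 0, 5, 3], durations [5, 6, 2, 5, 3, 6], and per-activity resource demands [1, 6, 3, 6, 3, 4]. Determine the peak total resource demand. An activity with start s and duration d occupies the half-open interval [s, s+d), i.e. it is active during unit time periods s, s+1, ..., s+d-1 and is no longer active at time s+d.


Each activity i is active on [start_i, start_i + duration_i).
Compute total resource usage per time slot:
  t=0: active resources = [6], total = 6
  t=1: active resources = [6], total = 6
  t=2: active resources = [6], total = 6
  t=3: active resources = [3, 6, 4], total = 13
  t=4: active resources = [3, 6, 4], total = 13
  t=5: active resources = [3, 4], total = 7
  t=6: active resources = [6, 3, 4], total = 13
  t=7: active resources = [1, 6, 3, 4], total = 14
  t=8: active resources = [1, 6, 4], total = 11
  t=9: active resources = [1, 6], total = 7
  t=10: active resources = [1, 6], total = 7
  t=11: active resources = [1, 6], total = 7
Peak resource demand = 14

14


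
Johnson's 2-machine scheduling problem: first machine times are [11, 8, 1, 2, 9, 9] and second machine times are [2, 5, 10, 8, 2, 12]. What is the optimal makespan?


Apply Johnson's rule:
  Group 1 (a <= b): [(3, 1, 10), (4, 2, 8), (6, 9, 12)]
  Group 2 (a > b): [(2, 8, 5), (1, 11, 2), (5, 9, 2)]
Optimal job order: [3, 4, 6, 2, 1, 5]
Schedule:
  Job 3: M1 done at 1, M2 done at 11
  Job 4: M1 done at 3, M2 done at 19
  Job 6: M1 done at 12, M2 done at 31
  Job 2: M1 done at 20, M2 done at 36
  Job 1: M1 done at 31, M2 done at 38
  Job 5: M1 done at 40, M2 done at 42
Makespan = 42

42


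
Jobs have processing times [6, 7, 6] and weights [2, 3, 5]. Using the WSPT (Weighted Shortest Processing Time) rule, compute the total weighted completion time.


Compute p/w ratios and sort ascending (WSPT): [(6, 5), (7, 3), (6, 2)]
Compute weighted completion times:
  Job (p=6,w=5): C=6, w*C=5*6=30
  Job (p=7,w=3): C=13, w*C=3*13=39
  Job (p=6,w=2): C=19, w*C=2*19=38
Total weighted completion time = 107

107


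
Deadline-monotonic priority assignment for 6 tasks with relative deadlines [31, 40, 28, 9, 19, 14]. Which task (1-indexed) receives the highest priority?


Sort tasks by relative deadline (ascending):
  Task 4: deadline = 9
  Task 6: deadline = 14
  Task 5: deadline = 19
  Task 3: deadline = 28
  Task 1: deadline = 31
  Task 2: deadline = 40
Priority order (highest first): [4, 6, 5, 3, 1, 2]
Highest priority task = 4

4


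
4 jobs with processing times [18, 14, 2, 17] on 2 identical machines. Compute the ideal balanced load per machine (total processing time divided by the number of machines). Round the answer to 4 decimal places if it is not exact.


Total processing time = 18 + 14 + 2 + 17 = 51
Number of machines = 2
Ideal balanced load = 51 / 2 = 25.5

25.5


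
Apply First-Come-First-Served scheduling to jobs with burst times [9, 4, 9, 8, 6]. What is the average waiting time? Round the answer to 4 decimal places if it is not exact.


FCFS order (as given): [9, 4, 9, 8, 6]
Waiting times:
  Job 1: wait = 0
  Job 2: wait = 9
  Job 3: wait = 13
  Job 4: wait = 22
  Job 5: wait = 30
Sum of waiting times = 74
Average waiting time = 74/5 = 14.8

14.8


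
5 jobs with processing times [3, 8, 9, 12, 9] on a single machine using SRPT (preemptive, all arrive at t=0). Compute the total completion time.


Since all jobs arrive at t=0, SRPT equals SPT ordering.
SPT order: [3, 8, 9, 9, 12]
Completion times:
  Job 1: p=3, C=3
  Job 2: p=8, C=11
  Job 3: p=9, C=20
  Job 4: p=9, C=29
  Job 5: p=12, C=41
Total completion time = 3 + 11 + 20 + 29 + 41 = 104

104


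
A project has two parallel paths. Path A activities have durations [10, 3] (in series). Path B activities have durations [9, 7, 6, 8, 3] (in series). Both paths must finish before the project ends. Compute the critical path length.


Path A total = 10 + 3 = 13
Path B total = 9 + 7 + 6 + 8 + 3 = 33
Critical path = longest path = max(13, 33) = 33

33


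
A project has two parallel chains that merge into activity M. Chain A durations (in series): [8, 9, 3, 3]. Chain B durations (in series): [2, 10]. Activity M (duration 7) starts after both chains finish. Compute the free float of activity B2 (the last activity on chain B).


ES(B2) = sum of predecessors on chain B = 2
EF(B2) = ES + duration = 2 + 10 = 12
Successor of B2 is M. ES(M) = max(sum(A), sum(B)) = max(23, 12) = 23
Free float = ES(successor) - EF(current) = 23 - 12 = 11

11


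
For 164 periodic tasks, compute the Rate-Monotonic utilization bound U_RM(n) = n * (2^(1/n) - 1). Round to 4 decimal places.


Compute 2^(1/164) = 1.0042354515
Subtract 1: 1.0042354515 - 1 = 0.0042354515
Multiply by n: 164 * 0.0042354515 = 0.6946140460
Round to 4 dp: 0.6946

0.6946


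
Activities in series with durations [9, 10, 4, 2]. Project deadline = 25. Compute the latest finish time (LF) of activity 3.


LF(activity 3) = deadline - sum of successor durations
Successors: activities 4 through 4 with durations [2]
Sum of successor durations = 2
LF = 25 - 2 = 23

23


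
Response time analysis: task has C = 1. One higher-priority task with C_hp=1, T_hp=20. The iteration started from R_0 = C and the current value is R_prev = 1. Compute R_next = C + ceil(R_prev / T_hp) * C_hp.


R_next = C + ceil(R_prev / T_hp) * C_hp
ceil(1 / 20) = ceil(0.05) = 1
Interference = 1 * 1 = 1
R_next = 1 + 1 = 2

2


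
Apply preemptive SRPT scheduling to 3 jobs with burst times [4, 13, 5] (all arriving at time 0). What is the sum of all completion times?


Since all jobs arrive at t=0, SRPT equals SPT ordering.
SPT order: [4, 5, 13]
Completion times:
  Job 1: p=4, C=4
  Job 2: p=5, C=9
  Job 3: p=13, C=22
Total completion time = 4 + 9 + 22 = 35

35


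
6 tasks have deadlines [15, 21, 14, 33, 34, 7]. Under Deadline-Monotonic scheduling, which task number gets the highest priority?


Sort tasks by relative deadline (ascending):
  Task 6: deadline = 7
  Task 3: deadline = 14
  Task 1: deadline = 15
  Task 2: deadline = 21
  Task 4: deadline = 33
  Task 5: deadline = 34
Priority order (highest first): [6, 3, 1, 2, 4, 5]
Highest priority task = 6

6


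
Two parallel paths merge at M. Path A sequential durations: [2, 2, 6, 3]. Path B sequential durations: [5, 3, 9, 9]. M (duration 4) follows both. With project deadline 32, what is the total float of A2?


Forward pass: ES(A2) = sum of predecessors on chain A = 2
EF = ES + duration = 2 + 2 = 4
Backward pass: LF(M) = deadline = 32; LS(M) = 32 - 4 = 28
LF(A2) = LS(M) - sum(successors on chain A) = 28 - 9 = 19
LS = LF - duration = 19 - 2 = 17
Total float = LS - ES = 17 - 2 = 15

15


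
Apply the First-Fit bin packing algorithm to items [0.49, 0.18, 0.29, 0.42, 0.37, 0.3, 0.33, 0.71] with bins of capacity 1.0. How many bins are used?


Place items sequentially using First-Fit:
  Item 0.49 -> new Bin 1
  Item 0.18 -> Bin 1 (now 0.67)
  Item 0.29 -> Bin 1 (now 0.96)
  Item 0.42 -> new Bin 2
  Item 0.37 -> Bin 2 (now 0.79)
  Item 0.3 -> new Bin 3
  Item 0.33 -> Bin 3 (now 0.63)
  Item 0.71 -> new Bin 4
Total bins used = 4

4


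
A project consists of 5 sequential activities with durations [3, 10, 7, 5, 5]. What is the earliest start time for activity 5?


Activity 5 starts after activities 1 through 4 complete.
Predecessor durations: [3, 10, 7, 5]
ES = 3 + 10 + 7 + 5 = 25

25


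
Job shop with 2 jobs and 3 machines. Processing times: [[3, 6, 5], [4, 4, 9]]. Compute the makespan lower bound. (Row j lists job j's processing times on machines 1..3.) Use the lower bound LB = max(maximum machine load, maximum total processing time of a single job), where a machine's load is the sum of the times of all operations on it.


Machine loads:
  Machine 1: 3 + 4 = 7
  Machine 2: 6 + 4 = 10
  Machine 3: 5 + 9 = 14
Max machine load = 14
Job totals:
  Job 1: 14
  Job 2: 17
Max job total = 17
Lower bound = max(14, 17) = 17

17


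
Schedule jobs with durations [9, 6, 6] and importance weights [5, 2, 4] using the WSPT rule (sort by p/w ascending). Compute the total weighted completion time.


Compute p/w ratios and sort ascending (WSPT): [(6, 4), (9, 5), (6, 2)]
Compute weighted completion times:
  Job (p=6,w=4): C=6, w*C=4*6=24
  Job (p=9,w=5): C=15, w*C=5*15=75
  Job (p=6,w=2): C=21, w*C=2*21=42
Total weighted completion time = 141

141


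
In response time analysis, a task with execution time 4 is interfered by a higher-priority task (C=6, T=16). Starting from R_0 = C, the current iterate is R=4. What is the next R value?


R_next = C + ceil(R_prev / T_hp) * C_hp
ceil(4 / 16) = ceil(0.25) = 1
Interference = 1 * 6 = 6
R_next = 4 + 6 = 10

10


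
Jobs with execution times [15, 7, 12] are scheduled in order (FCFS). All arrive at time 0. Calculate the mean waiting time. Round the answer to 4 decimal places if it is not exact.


FCFS order (as given): [15, 7, 12]
Waiting times:
  Job 1: wait = 0
  Job 2: wait = 15
  Job 3: wait = 22
Sum of waiting times = 37
Average waiting time = 37/3 = 12.3333

12.3333


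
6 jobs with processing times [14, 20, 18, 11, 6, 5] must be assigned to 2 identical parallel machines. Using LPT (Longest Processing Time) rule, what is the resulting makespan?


Sort jobs in decreasing order (LPT): [20, 18, 14, 11, 6, 5]
Assign each job to the least loaded machine:
  Machine 1: jobs [20, 11, 6], load = 37
  Machine 2: jobs [18, 14, 5], load = 37
Makespan = max load = 37

37


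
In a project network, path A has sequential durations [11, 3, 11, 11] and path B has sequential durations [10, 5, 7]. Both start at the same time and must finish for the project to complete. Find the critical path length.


Path A total = 11 + 3 + 11 + 11 = 36
Path B total = 10 + 5 + 7 = 22
Critical path = longest path = max(36, 22) = 36

36


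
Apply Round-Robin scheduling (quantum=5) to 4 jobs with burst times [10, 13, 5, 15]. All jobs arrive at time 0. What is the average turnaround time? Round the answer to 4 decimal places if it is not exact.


Time quantum = 5
Execution trace:
  J1 runs 5 units, time = 5
  J2 runs 5 units, time = 10
  J3 runs 5 units, time = 15
  J4 runs 5 units, time = 20
  J1 runs 5 units, time = 25
  J2 runs 5 units, time = 30
  J4 runs 5 units, time = 35
  J2 runs 3 units, time = 38
  J4 runs 5 units, time = 43
Finish times: [25, 38, 15, 43]
Average turnaround = 121/4 = 30.25

30.25


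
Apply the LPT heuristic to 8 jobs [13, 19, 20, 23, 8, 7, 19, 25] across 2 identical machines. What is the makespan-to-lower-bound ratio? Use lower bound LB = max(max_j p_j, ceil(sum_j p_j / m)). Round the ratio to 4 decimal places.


LPT order: [25, 23, 20, 19, 19, 13, 8, 7]
Machine loads after assignment: [65, 69]
LPT makespan = 69
Lower bound = max(max_job, ceil(total/2)) = max(25, 67) = 67
Ratio = 69 / 67 = 1.0299

1.0299


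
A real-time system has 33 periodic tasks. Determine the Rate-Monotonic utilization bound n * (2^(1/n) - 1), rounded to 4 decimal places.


Compute 2^(1/33) = 1.0212266063
Subtract 1: 1.0212266063 - 1 = 0.0212266063
Multiply by n: 33 * 0.0212266063 = 0.7004780079
Round to 4 dp: 0.7005

0.7005


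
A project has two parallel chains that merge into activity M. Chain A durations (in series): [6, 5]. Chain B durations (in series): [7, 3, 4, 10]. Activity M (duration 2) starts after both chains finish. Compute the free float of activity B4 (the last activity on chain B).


ES(B4) = sum of predecessors on chain B = 14
EF(B4) = ES + duration = 14 + 10 = 24
Successor of B4 is M. ES(M) = max(sum(A), sum(B)) = max(11, 24) = 24
Free float = ES(successor) - EF(current) = 24 - 24 = 0

0


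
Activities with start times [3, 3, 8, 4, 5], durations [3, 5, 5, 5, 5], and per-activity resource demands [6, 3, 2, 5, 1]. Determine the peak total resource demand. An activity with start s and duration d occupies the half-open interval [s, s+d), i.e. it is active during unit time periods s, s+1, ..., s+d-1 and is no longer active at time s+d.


Each activity i is active on [start_i, start_i + duration_i).
Compute total resource usage per time slot:
  t=0: active resources = [], total = 0
  t=1: active resources = [], total = 0
  t=2: active resources = [], total = 0
  t=3: active resources = [6, 3], total = 9
  t=4: active resources = [6, 3, 5], total = 14
  t=5: active resources = [6, 3, 5, 1], total = 15
  t=6: active resources = [3, 5, 1], total = 9
  t=7: active resources = [3, 5, 1], total = 9
  t=8: active resources = [2, 5, 1], total = 8
  t=9: active resources = [2, 1], total = 3
  t=10: active resources = [2], total = 2
  t=11: active resources = [2], total = 2
  t=12: active resources = [2], total = 2
Peak resource demand = 15

15


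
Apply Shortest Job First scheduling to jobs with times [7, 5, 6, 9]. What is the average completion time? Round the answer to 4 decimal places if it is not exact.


SJF order (ascending): [5, 6, 7, 9]
Completion times:
  Job 1: burst=5, C=5
  Job 2: burst=6, C=11
  Job 3: burst=7, C=18
  Job 4: burst=9, C=27
Average completion = 61/4 = 15.25

15.25


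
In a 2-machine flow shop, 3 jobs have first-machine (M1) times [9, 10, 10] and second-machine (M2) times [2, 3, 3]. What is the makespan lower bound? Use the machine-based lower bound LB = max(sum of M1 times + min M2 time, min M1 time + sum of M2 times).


LB1 = sum(M1 times) + min(M2 times) = 29 + 2 = 31
LB2 = min(M1 times) + sum(M2 times) = 9 + 8 = 17
Lower bound = max(LB1, LB2) = max(31, 17) = 31

31


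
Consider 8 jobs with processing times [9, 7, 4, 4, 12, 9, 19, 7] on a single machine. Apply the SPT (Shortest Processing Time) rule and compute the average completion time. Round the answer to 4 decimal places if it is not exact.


Sort jobs by processing time (SPT order): [4, 4, 7, 7, 9, 9, 12, 19]
Compute completion times sequentially:
  Job 1: processing = 4, completes at 4
  Job 2: processing = 4, completes at 8
  Job 3: processing = 7, completes at 15
  Job 4: processing = 7, completes at 22
  Job 5: processing = 9, completes at 31
  Job 6: processing = 9, completes at 40
  Job 7: processing = 12, completes at 52
  Job 8: processing = 19, completes at 71
Sum of completion times = 243
Average completion time = 243/8 = 30.375

30.375


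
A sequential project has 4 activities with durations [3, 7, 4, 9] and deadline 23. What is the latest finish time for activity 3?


LF(activity 3) = deadline - sum of successor durations
Successors: activities 4 through 4 with durations [9]
Sum of successor durations = 9
LF = 23 - 9 = 14

14


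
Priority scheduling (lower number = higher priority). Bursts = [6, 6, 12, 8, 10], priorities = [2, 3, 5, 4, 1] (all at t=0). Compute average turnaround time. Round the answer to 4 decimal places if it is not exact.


Sort by priority (ascending = highest first):
Order: [(1, 10), (2, 6), (3, 6), (4, 8), (5, 12)]
Completion times:
  Priority 1, burst=10, C=10
  Priority 2, burst=6, C=16
  Priority 3, burst=6, C=22
  Priority 4, burst=8, C=30
  Priority 5, burst=12, C=42
Average turnaround = 120/5 = 24.0

24.0


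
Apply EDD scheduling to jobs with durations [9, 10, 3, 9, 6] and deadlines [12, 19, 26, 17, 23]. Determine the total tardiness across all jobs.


Sort by due date (EDD order): [(9, 12), (9, 17), (10, 19), (6, 23), (3, 26)]
Compute completion times and tardiness:
  Job 1: p=9, d=12, C=9, tardiness=max(0,9-12)=0
  Job 2: p=9, d=17, C=18, tardiness=max(0,18-17)=1
  Job 3: p=10, d=19, C=28, tardiness=max(0,28-19)=9
  Job 4: p=6, d=23, C=34, tardiness=max(0,34-23)=11
  Job 5: p=3, d=26, C=37, tardiness=max(0,37-26)=11
Total tardiness = 32

32


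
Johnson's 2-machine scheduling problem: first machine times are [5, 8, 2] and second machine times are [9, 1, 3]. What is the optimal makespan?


Apply Johnson's rule:
  Group 1 (a <= b): [(3, 2, 3), (1, 5, 9)]
  Group 2 (a > b): [(2, 8, 1)]
Optimal job order: [3, 1, 2]
Schedule:
  Job 3: M1 done at 2, M2 done at 5
  Job 1: M1 done at 7, M2 done at 16
  Job 2: M1 done at 15, M2 done at 17
Makespan = 17

17


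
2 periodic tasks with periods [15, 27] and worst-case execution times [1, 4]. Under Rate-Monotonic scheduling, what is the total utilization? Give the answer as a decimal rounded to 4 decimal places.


Compute individual utilizations (exact fractions):
  Task 1: C/T = 1/15 (approx. 0.0667)
  Task 2: C/T = 4/27 (approx. 0.1481)
Total utilization U = 1/15 + 4/27 = 29/135
Rounded to 4 decimal places: U = 0.2148
RM (Liu & Layland) bound for 2 tasks = 0.828427; compare with U = 29/135 (approx. 0.214815)
U <= bound, so schedulable by RM sufficient condition.

0.2148


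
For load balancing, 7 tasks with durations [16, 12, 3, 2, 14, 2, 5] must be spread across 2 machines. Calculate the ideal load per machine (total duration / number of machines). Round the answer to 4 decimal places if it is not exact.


Total processing time = 16 + 12 + 3 + 2 + 14 + 2 + 5 = 54
Number of machines = 2
Ideal balanced load = 54 / 2 = 27.0

27.0


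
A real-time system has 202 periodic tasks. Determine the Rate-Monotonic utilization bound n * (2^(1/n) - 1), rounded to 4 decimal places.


Compute 2^(1/202) = 1.0034373158
Subtract 1: 1.0034373158 - 1 = 0.0034373158
Multiply by n: 202 * 0.0034373158 = 0.6943377916
Round to 4 dp: 0.6943

0.6943


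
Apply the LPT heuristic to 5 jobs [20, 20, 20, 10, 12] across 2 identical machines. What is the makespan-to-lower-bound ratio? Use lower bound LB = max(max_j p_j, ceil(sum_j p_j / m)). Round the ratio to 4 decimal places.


LPT order: [20, 20, 20, 12, 10]
Machine loads after assignment: [40, 42]
LPT makespan = 42
Lower bound = max(max_job, ceil(total/2)) = max(20, 41) = 41
Ratio = 42 / 41 = 1.0244

1.0244


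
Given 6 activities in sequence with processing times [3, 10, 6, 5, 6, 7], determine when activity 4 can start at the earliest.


Activity 4 starts after activities 1 through 3 complete.
Predecessor durations: [3, 10, 6]
ES = 3 + 10 + 6 = 19

19


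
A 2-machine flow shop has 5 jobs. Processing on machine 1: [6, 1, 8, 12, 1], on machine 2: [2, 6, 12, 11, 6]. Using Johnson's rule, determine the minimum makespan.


Apply Johnson's rule:
  Group 1 (a <= b): [(2, 1, 6), (5, 1, 6), (3, 8, 12)]
  Group 2 (a > b): [(4, 12, 11), (1, 6, 2)]
Optimal job order: [2, 5, 3, 4, 1]
Schedule:
  Job 2: M1 done at 1, M2 done at 7
  Job 5: M1 done at 2, M2 done at 13
  Job 3: M1 done at 10, M2 done at 25
  Job 4: M1 done at 22, M2 done at 36
  Job 1: M1 done at 28, M2 done at 38
Makespan = 38

38


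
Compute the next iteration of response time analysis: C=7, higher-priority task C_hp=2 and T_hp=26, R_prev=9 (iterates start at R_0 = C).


R_next = C + ceil(R_prev / T_hp) * C_hp
ceil(9 / 26) = ceil(0.3462) = 1
Interference = 1 * 2 = 2
R_next = 7 + 2 = 9
R_next = R_prev, so the iteration has converged (response time = 9).

9


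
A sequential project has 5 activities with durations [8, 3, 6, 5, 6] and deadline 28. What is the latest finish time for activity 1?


LF(activity 1) = deadline - sum of successor durations
Successors: activities 2 through 5 with durations [3, 6, 5, 6]
Sum of successor durations = 20
LF = 28 - 20 = 8

8


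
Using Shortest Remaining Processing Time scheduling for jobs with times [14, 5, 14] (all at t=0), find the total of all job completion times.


Since all jobs arrive at t=0, SRPT equals SPT ordering.
SPT order: [5, 14, 14]
Completion times:
  Job 1: p=5, C=5
  Job 2: p=14, C=19
  Job 3: p=14, C=33
Total completion time = 5 + 19 + 33 = 57

57


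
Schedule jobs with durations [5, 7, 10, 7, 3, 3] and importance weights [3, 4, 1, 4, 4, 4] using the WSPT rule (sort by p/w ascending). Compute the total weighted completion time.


Compute p/w ratios and sort ascending (WSPT): [(3, 4), (3, 4), (5, 3), (7, 4), (7, 4), (10, 1)]
Compute weighted completion times:
  Job (p=3,w=4): C=3, w*C=4*3=12
  Job (p=3,w=4): C=6, w*C=4*6=24
  Job (p=5,w=3): C=11, w*C=3*11=33
  Job (p=7,w=4): C=18, w*C=4*18=72
  Job (p=7,w=4): C=25, w*C=4*25=100
  Job (p=10,w=1): C=35, w*C=1*35=35
Total weighted completion time = 276

276


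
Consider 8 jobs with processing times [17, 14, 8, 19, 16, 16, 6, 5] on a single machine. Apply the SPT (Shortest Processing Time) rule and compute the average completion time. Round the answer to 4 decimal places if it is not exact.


Sort jobs by processing time (SPT order): [5, 6, 8, 14, 16, 16, 17, 19]
Compute completion times sequentially:
  Job 1: processing = 5, completes at 5
  Job 2: processing = 6, completes at 11
  Job 3: processing = 8, completes at 19
  Job 4: processing = 14, completes at 33
  Job 5: processing = 16, completes at 49
  Job 6: processing = 16, completes at 65
  Job 7: processing = 17, completes at 82
  Job 8: processing = 19, completes at 101
Sum of completion times = 365
Average completion time = 365/8 = 45.625

45.625


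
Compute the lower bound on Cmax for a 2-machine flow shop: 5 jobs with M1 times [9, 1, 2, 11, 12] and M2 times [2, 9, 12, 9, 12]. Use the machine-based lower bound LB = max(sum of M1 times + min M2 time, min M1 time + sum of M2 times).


LB1 = sum(M1 times) + min(M2 times) = 35 + 2 = 37
LB2 = min(M1 times) + sum(M2 times) = 1 + 44 = 45
Lower bound = max(LB1, LB2) = max(37, 45) = 45

45


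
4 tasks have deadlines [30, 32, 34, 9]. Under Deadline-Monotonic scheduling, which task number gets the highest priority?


Sort tasks by relative deadline (ascending):
  Task 4: deadline = 9
  Task 1: deadline = 30
  Task 2: deadline = 32
  Task 3: deadline = 34
Priority order (highest first): [4, 1, 2, 3]
Highest priority task = 4

4


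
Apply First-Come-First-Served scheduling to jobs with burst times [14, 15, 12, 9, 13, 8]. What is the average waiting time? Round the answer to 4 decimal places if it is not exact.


FCFS order (as given): [14, 15, 12, 9, 13, 8]
Waiting times:
  Job 1: wait = 0
  Job 2: wait = 14
  Job 3: wait = 29
  Job 4: wait = 41
  Job 5: wait = 50
  Job 6: wait = 63
Sum of waiting times = 197
Average waiting time = 197/6 = 32.8333

32.8333


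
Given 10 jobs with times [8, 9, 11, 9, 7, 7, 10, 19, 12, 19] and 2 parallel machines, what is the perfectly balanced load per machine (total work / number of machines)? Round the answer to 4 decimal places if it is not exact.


Total processing time = 8 + 9 + 11 + 9 + 7 + 7 + 10 + 19 + 12 + 19 = 111
Number of machines = 2
Ideal balanced load = 111 / 2 = 55.5

55.5


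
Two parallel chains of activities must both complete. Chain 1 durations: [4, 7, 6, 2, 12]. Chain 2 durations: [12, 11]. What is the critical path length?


Path A total = 4 + 7 + 6 + 2 + 12 = 31
Path B total = 12 + 11 = 23
Critical path = longest path = max(31, 23) = 31

31


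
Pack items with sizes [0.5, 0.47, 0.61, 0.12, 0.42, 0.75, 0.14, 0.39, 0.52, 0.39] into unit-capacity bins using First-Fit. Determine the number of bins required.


Place items sequentially using First-Fit:
  Item 0.5 -> new Bin 1
  Item 0.47 -> Bin 1 (now 0.97)
  Item 0.61 -> new Bin 2
  Item 0.12 -> Bin 2 (now 0.73)
  Item 0.42 -> new Bin 3
  Item 0.75 -> new Bin 4
  Item 0.14 -> Bin 2 (now 0.87)
  Item 0.39 -> Bin 3 (now 0.81)
  Item 0.52 -> new Bin 5
  Item 0.39 -> Bin 5 (now 0.91)
Total bins used = 5

5


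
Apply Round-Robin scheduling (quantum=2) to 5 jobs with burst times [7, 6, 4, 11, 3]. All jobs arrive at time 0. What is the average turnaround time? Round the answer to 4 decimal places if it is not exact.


Time quantum = 2
Execution trace:
  J1 runs 2 units, time = 2
  J2 runs 2 units, time = 4
  J3 runs 2 units, time = 6
  J4 runs 2 units, time = 8
  J5 runs 2 units, time = 10
  J1 runs 2 units, time = 12
  J2 runs 2 units, time = 14
  J3 runs 2 units, time = 16
  J4 runs 2 units, time = 18
  J5 runs 1 units, time = 19
  J1 runs 2 units, time = 21
  J2 runs 2 units, time = 23
  J4 runs 2 units, time = 25
  J1 runs 1 units, time = 26
  J4 runs 2 units, time = 28
  J4 runs 2 units, time = 30
  J4 runs 1 units, time = 31
Finish times: [26, 23, 16, 31, 19]
Average turnaround = 115/5 = 23.0

23.0


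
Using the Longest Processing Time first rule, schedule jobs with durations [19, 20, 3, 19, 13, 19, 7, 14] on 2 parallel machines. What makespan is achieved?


Sort jobs in decreasing order (LPT): [20, 19, 19, 19, 14, 13, 7, 3]
Assign each job to the least loaded machine:
  Machine 1: jobs [20, 19, 13, 7], load = 59
  Machine 2: jobs [19, 19, 14, 3], load = 55
Makespan = max load = 59

59


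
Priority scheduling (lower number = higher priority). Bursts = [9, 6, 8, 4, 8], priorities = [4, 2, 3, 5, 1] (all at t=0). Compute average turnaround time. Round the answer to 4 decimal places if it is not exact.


Sort by priority (ascending = highest first):
Order: [(1, 8), (2, 6), (3, 8), (4, 9), (5, 4)]
Completion times:
  Priority 1, burst=8, C=8
  Priority 2, burst=6, C=14
  Priority 3, burst=8, C=22
  Priority 4, burst=9, C=31
  Priority 5, burst=4, C=35
Average turnaround = 110/5 = 22.0

22.0


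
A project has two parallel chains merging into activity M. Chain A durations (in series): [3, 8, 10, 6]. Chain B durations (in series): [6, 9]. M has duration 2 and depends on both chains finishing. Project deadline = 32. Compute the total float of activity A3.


Forward pass: ES(A3) = sum of predecessors on chain A = 11
EF = ES + duration = 11 + 10 = 21
Backward pass: LF(M) = deadline = 32; LS(M) = 32 - 2 = 30
LF(A3) = LS(M) - sum(successors on chain A) = 30 - 6 = 24
LS = LF - duration = 24 - 10 = 14
Total float = LS - ES = 14 - 11 = 3

3


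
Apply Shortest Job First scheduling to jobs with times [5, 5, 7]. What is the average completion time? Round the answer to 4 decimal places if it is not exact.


SJF order (ascending): [5, 5, 7]
Completion times:
  Job 1: burst=5, C=5
  Job 2: burst=5, C=10
  Job 3: burst=7, C=17
Average completion = 32/3 = 10.6667

10.6667


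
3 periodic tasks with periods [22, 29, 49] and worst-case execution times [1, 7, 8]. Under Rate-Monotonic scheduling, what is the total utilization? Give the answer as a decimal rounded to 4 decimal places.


Compute individual utilizations (exact fractions):
  Task 1: C/T = 1/22 (approx. 0.0455)
  Task 2: C/T = 7/29 (approx. 0.2414)
  Task 3: C/T = 8/49 (approx. 0.1633)
Total utilization U = 1/22 + 7/29 + 8/49 = 14071/31262
Rounded to 4 decimal places: U = 0.4501
RM (Liu & Layland) bound for 3 tasks = 0.779763; compare with U = 14071/31262 (approx. 0.450099)
U <= bound, so schedulable by RM sufficient condition.

0.4501


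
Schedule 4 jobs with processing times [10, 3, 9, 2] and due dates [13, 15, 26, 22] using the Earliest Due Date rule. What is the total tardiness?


Sort by due date (EDD order): [(10, 13), (3, 15), (2, 22), (9, 26)]
Compute completion times and tardiness:
  Job 1: p=10, d=13, C=10, tardiness=max(0,10-13)=0
  Job 2: p=3, d=15, C=13, tardiness=max(0,13-15)=0
  Job 3: p=2, d=22, C=15, tardiness=max(0,15-22)=0
  Job 4: p=9, d=26, C=24, tardiness=max(0,24-26)=0
Total tardiness = 0

0


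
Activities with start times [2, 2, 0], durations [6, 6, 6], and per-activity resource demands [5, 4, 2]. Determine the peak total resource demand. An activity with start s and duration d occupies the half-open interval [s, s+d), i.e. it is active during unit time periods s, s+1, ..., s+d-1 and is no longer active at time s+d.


Each activity i is active on [start_i, start_i + duration_i).
Compute total resource usage per time slot:
  t=0: active resources = [2], total = 2
  t=1: active resources = [2], total = 2
  t=2: active resources = [5, 4, 2], total = 11
  t=3: active resources = [5, 4, 2], total = 11
  t=4: active resources = [5, 4, 2], total = 11
  t=5: active resources = [5, 4, 2], total = 11
  t=6: active resources = [5, 4], total = 9
  t=7: active resources = [5, 4], total = 9
Peak resource demand = 11

11


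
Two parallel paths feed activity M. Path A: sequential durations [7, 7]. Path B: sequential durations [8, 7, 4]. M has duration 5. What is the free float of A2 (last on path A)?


ES(A2) = sum of predecessors on chain A = 7
EF(A2) = ES + duration = 7 + 7 = 14
Successor of A2 is M. ES(M) = max(sum(A), sum(B)) = max(14, 19) = 19
Free float = ES(successor) - EF(current) = 19 - 14 = 5

5


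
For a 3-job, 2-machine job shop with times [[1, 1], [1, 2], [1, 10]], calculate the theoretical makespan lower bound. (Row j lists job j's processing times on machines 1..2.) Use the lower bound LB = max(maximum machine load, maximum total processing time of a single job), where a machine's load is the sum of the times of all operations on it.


Machine loads:
  Machine 1: 1 + 1 + 1 = 3
  Machine 2: 1 + 2 + 10 = 13
Max machine load = 13
Job totals:
  Job 1: 2
  Job 2: 3
  Job 3: 11
Max job total = 11
Lower bound = max(13, 11) = 13

13
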